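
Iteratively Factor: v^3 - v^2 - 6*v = (v - 3)*(v^2 + 2*v) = (v - 3)*(v + 2)*(v)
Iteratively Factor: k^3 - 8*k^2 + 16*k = (k)*(k^2 - 8*k + 16) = k*(k - 4)*(k - 4)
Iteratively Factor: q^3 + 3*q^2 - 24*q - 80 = (q + 4)*(q^2 - q - 20) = (q + 4)^2*(q - 5)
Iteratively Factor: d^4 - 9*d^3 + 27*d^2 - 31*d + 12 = (d - 4)*(d^3 - 5*d^2 + 7*d - 3) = (d - 4)*(d - 1)*(d^2 - 4*d + 3) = (d - 4)*(d - 1)^2*(d - 3)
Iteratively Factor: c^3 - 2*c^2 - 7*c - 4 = (c - 4)*(c^2 + 2*c + 1) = (c - 4)*(c + 1)*(c + 1)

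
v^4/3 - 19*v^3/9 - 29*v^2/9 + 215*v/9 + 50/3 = (v/3 + 1)*(v - 5)^2*(v + 2/3)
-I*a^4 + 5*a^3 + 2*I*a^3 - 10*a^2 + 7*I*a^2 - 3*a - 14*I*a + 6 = (a - 2)*(a + I)*(a + 3*I)*(-I*a + 1)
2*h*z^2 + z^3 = z^2*(2*h + z)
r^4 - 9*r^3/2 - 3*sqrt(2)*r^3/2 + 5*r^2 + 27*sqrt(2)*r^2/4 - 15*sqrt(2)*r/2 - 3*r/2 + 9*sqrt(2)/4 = (r - 3)*(r - 1)*(r - 1/2)*(r - 3*sqrt(2)/2)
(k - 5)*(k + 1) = k^2 - 4*k - 5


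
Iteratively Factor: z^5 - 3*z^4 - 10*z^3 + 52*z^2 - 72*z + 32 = (z - 2)*(z^4 - z^3 - 12*z^2 + 28*z - 16) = (z - 2)^2*(z^3 + z^2 - 10*z + 8) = (z - 2)^2*(z - 1)*(z^2 + 2*z - 8) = (z - 2)^3*(z - 1)*(z + 4)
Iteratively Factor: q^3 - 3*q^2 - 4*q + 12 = (q - 2)*(q^2 - q - 6) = (q - 2)*(q + 2)*(q - 3)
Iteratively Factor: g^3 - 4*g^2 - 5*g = (g)*(g^2 - 4*g - 5) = g*(g + 1)*(g - 5)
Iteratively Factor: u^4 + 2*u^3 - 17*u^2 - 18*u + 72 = (u + 3)*(u^3 - u^2 - 14*u + 24) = (u - 3)*(u + 3)*(u^2 + 2*u - 8) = (u - 3)*(u + 3)*(u + 4)*(u - 2)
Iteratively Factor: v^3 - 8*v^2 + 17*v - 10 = (v - 5)*(v^2 - 3*v + 2) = (v - 5)*(v - 2)*(v - 1)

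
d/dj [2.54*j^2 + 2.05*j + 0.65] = 5.08*j + 2.05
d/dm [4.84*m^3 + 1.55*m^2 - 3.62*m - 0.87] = 14.52*m^2 + 3.1*m - 3.62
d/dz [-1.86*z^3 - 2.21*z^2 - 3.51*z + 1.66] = -5.58*z^2 - 4.42*z - 3.51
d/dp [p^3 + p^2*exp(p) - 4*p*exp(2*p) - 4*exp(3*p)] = p^2*exp(p) + 3*p^2 - 8*p*exp(2*p) + 2*p*exp(p) - 12*exp(3*p) - 4*exp(2*p)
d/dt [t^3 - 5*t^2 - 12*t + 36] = 3*t^2 - 10*t - 12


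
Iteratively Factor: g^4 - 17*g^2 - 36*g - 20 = (g - 5)*(g^3 + 5*g^2 + 8*g + 4) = (g - 5)*(g + 2)*(g^2 + 3*g + 2) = (g - 5)*(g + 2)^2*(g + 1)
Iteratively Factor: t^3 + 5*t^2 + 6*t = (t)*(t^2 + 5*t + 6) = t*(t + 3)*(t + 2)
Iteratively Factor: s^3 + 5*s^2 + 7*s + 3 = (s + 1)*(s^2 + 4*s + 3) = (s + 1)*(s + 3)*(s + 1)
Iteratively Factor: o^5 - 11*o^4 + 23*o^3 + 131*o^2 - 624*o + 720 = (o + 4)*(o^4 - 15*o^3 + 83*o^2 - 201*o + 180) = (o - 5)*(o + 4)*(o^3 - 10*o^2 + 33*o - 36) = (o - 5)*(o - 4)*(o + 4)*(o^2 - 6*o + 9) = (o - 5)*(o - 4)*(o - 3)*(o + 4)*(o - 3)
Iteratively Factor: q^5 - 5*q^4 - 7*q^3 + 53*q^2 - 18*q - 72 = (q - 2)*(q^4 - 3*q^3 - 13*q^2 + 27*q + 36) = (q - 2)*(q + 1)*(q^3 - 4*q^2 - 9*q + 36) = (q - 3)*(q - 2)*(q + 1)*(q^2 - q - 12) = (q - 3)*(q - 2)*(q + 1)*(q + 3)*(q - 4)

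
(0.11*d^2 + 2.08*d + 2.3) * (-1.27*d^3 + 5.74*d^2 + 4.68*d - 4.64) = -0.1397*d^5 - 2.0102*d^4 + 9.533*d^3 + 22.426*d^2 + 1.1128*d - 10.672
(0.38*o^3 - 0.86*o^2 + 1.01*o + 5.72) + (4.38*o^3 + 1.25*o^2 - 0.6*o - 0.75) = 4.76*o^3 + 0.39*o^2 + 0.41*o + 4.97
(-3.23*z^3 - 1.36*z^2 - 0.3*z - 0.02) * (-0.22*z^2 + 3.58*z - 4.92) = 0.7106*z^5 - 11.2642*z^4 + 11.0888*z^3 + 5.6216*z^2 + 1.4044*z + 0.0984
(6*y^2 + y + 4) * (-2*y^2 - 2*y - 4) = -12*y^4 - 14*y^3 - 34*y^2 - 12*y - 16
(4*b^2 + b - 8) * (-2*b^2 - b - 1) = -8*b^4 - 6*b^3 + 11*b^2 + 7*b + 8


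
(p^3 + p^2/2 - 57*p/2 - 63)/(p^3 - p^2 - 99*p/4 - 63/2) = 2*(p + 3)/(2*p + 3)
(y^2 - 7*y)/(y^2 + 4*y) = (y - 7)/(y + 4)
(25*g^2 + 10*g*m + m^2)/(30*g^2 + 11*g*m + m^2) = (5*g + m)/(6*g + m)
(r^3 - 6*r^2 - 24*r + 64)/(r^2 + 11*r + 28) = (r^2 - 10*r + 16)/(r + 7)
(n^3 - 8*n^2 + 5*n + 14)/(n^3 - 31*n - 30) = (n^2 - 9*n + 14)/(n^2 - n - 30)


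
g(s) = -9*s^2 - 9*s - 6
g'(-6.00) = 99.00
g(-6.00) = -276.00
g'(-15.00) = 261.00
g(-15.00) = -1896.00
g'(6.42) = -124.56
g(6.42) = -434.73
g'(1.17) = -30.06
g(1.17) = -28.85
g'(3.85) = -78.30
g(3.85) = -174.05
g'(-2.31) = 32.58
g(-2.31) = -33.23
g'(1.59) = -37.62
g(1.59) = -43.06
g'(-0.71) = 3.78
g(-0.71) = -4.15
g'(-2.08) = 28.44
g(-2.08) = -26.22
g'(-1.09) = 10.62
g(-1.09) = -6.88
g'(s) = -18*s - 9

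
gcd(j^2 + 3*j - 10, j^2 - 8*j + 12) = j - 2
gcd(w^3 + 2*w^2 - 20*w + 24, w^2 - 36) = w + 6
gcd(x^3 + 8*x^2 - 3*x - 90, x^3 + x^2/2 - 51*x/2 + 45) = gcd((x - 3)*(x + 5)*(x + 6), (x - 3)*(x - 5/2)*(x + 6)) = x^2 + 3*x - 18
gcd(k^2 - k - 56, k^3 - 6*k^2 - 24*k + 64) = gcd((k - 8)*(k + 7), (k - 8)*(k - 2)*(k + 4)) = k - 8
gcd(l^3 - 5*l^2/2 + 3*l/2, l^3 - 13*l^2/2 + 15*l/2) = l^2 - 3*l/2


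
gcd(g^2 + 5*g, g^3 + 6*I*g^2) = g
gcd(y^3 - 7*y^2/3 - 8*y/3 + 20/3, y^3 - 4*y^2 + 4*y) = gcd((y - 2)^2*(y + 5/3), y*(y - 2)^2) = y^2 - 4*y + 4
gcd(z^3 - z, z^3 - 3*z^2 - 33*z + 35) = z - 1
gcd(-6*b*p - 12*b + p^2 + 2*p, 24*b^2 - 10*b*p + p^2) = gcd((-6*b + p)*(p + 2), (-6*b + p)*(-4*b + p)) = -6*b + p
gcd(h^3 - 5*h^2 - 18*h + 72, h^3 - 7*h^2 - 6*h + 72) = h - 6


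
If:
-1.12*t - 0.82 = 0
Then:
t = -0.73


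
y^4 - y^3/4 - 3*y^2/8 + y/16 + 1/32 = (y - 1/2)^2*(y + 1/4)*(y + 1/2)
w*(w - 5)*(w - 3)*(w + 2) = w^4 - 6*w^3 - w^2 + 30*w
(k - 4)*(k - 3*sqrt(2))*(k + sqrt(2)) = k^3 - 4*k^2 - 2*sqrt(2)*k^2 - 6*k + 8*sqrt(2)*k + 24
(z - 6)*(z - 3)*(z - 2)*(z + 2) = z^4 - 9*z^3 + 14*z^2 + 36*z - 72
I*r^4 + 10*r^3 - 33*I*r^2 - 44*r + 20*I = (r - 5*I)*(r - 2*I)^2*(I*r + 1)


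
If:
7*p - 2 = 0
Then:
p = 2/7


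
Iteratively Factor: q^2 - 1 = (q + 1)*(q - 1)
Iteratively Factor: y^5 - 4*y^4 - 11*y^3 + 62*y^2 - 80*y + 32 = (y - 2)*(y^4 - 2*y^3 - 15*y^2 + 32*y - 16) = (y - 2)*(y - 1)*(y^3 - y^2 - 16*y + 16) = (y - 4)*(y - 2)*(y - 1)*(y^2 + 3*y - 4) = (y - 4)*(y - 2)*(y - 1)*(y + 4)*(y - 1)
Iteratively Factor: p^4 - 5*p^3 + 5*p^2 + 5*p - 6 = (p - 2)*(p^3 - 3*p^2 - p + 3) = (p - 3)*(p - 2)*(p^2 - 1) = (p - 3)*(p - 2)*(p + 1)*(p - 1)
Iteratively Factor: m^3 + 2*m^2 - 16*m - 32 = (m + 4)*(m^2 - 2*m - 8) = (m + 2)*(m + 4)*(m - 4)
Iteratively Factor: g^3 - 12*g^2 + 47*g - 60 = (g - 4)*(g^2 - 8*g + 15) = (g - 4)*(g - 3)*(g - 5)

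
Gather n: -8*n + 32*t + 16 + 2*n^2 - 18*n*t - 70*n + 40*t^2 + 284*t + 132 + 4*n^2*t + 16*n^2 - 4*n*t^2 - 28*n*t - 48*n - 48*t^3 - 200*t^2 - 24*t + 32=n^2*(4*t + 18) + n*(-4*t^2 - 46*t - 126) - 48*t^3 - 160*t^2 + 292*t + 180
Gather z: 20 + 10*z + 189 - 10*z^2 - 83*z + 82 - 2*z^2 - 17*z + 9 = -12*z^2 - 90*z + 300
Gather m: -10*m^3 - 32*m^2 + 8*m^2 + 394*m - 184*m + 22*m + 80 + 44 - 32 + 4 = -10*m^3 - 24*m^2 + 232*m + 96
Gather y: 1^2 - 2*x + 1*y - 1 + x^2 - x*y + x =x^2 - x + y*(1 - x)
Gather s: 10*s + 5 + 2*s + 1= 12*s + 6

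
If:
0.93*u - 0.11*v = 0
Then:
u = 0.118279569892473*v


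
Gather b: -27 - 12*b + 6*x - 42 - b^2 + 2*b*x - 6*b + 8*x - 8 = -b^2 + b*(2*x - 18) + 14*x - 77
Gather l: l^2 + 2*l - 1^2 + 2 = l^2 + 2*l + 1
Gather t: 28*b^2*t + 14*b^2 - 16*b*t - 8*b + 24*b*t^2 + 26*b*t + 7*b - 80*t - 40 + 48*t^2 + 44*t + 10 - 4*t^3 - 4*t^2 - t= 14*b^2 - b - 4*t^3 + t^2*(24*b + 44) + t*(28*b^2 + 10*b - 37) - 30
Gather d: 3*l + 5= 3*l + 5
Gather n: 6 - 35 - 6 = -35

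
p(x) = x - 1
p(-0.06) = -1.06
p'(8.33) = 1.00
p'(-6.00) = 1.00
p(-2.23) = -3.23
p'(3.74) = 1.00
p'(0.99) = 1.00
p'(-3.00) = 1.00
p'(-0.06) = 1.00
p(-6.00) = -7.00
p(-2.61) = -3.61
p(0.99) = -0.01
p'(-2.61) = 1.00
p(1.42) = 0.42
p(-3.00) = -4.00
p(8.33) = 7.33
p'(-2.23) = 1.00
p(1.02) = 0.02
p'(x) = 1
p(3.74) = 2.74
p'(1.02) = 1.00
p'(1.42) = 1.00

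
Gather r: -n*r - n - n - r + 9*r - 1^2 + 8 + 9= -2*n + r*(8 - n) + 16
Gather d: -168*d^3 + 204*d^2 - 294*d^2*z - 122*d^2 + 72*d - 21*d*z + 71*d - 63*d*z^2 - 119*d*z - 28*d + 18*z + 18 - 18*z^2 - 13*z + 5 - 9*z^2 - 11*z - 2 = -168*d^3 + d^2*(82 - 294*z) + d*(-63*z^2 - 140*z + 115) - 27*z^2 - 6*z + 21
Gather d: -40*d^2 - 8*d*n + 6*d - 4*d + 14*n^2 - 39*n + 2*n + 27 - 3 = -40*d^2 + d*(2 - 8*n) + 14*n^2 - 37*n + 24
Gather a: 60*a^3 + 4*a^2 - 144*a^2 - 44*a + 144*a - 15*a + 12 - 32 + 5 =60*a^3 - 140*a^2 + 85*a - 15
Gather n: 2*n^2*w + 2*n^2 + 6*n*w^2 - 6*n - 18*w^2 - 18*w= n^2*(2*w + 2) + n*(6*w^2 - 6) - 18*w^2 - 18*w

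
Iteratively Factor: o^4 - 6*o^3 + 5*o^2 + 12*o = (o)*(o^3 - 6*o^2 + 5*o + 12) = o*(o - 3)*(o^2 - 3*o - 4) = o*(o - 4)*(o - 3)*(o + 1)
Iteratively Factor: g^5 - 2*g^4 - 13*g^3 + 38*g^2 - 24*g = (g - 3)*(g^4 + g^3 - 10*g^2 + 8*g) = (g - 3)*(g - 2)*(g^3 + 3*g^2 - 4*g) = (g - 3)*(g - 2)*(g - 1)*(g^2 + 4*g) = (g - 3)*(g - 2)*(g - 1)*(g + 4)*(g)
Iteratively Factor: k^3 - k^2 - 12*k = (k + 3)*(k^2 - 4*k) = (k - 4)*(k + 3)*(k)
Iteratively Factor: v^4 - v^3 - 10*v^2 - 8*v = (v + 1)*(v^3 - 2*v^2 - 8*v) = (v + 1)*(v + 2)*(v^2 - 4*v) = (v - 4)*(v + 1)*(v + 2)*(v)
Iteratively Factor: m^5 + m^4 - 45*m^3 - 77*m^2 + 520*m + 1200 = (m - 5)*(m^4 + 6*m^3 - 15*m^2 - 152*m - 240) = (m - 5)^2*(m^3 + 11*m^2 + 40*m + 48) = (m - 5)^2*(m + 4)*(m^2 + 7*m + 12) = (m - 5)^2*(m + 4)^2*(m + 3)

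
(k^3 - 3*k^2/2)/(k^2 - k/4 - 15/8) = 4*k^2/(4*k + 5)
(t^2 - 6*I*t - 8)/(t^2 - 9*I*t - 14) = (t - 4*I)/(t - 7*I)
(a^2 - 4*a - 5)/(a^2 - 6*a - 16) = (-a^2 + 4*a + 5)/(-a^2 + 6*a + 16)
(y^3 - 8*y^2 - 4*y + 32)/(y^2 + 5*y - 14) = (y^2 - 6*y - 16)/(y + 7)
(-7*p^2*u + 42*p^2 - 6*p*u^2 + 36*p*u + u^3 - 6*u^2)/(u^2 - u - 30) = (-7*p^2 - 6*p*u + u^2)/(u + 5)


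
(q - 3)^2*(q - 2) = q^3 - 8*q^2 + 21*q - 18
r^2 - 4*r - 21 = (r - 7)*(r + 3)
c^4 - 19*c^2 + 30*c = c*(c - 3)*(c - 2)*(c + 5)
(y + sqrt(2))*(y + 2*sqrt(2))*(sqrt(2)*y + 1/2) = sqrt(2)*y^3 + 13*y^2/2 + 11*sqrt(2)*y/2 + 2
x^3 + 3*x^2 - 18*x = x*(x - 3)*(x + 6)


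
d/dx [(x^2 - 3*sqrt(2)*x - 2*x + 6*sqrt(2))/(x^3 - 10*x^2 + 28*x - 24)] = (-x^2 + 6*sqrt(2)*x - 24*sqrt(2) + 12)/(x^4 - 16*x^3 + 88*x^2 - 192*x + 144)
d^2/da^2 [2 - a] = 0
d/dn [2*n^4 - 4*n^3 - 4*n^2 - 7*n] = 8*n^3 - 12*n^2 - 8*n - 7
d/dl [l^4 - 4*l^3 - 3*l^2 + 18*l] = 4*l^3 - 12*l^2 - 6*l + 18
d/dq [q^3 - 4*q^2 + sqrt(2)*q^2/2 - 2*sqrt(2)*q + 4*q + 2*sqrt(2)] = 3*q^2 - 8*q + sqrt(2)*q - 2*sqrt(2) + 4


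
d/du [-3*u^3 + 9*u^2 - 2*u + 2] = -9*u^2 + 18*u - 2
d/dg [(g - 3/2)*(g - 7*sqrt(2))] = 2*g - 7*sqrt(2) - 3/2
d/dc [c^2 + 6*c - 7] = 2*c + 6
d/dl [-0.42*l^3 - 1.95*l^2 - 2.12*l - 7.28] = -1.26*l^2 - 3.9*l - 2.12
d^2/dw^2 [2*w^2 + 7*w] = 4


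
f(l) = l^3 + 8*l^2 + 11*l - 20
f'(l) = 3*l^2 + 16*l + 11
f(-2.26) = -15.54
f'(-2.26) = -9.84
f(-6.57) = -30.54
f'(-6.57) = 35.37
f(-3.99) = -0.05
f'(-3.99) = -5.08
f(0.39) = -14.43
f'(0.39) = 17.70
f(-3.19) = -6.14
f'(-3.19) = -9.51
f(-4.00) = 0.00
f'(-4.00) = -5.00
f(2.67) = 85.44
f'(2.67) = 75.11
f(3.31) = 140.32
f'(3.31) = 96.83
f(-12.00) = -728.00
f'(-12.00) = 251.00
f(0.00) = -20.00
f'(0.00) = 11.00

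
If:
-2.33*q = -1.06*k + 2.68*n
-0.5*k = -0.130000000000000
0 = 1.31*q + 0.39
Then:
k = 0.26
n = 0.36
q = -0.30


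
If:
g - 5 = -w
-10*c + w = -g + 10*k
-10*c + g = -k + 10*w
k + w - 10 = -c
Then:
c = -9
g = -9/2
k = 19/2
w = 19/2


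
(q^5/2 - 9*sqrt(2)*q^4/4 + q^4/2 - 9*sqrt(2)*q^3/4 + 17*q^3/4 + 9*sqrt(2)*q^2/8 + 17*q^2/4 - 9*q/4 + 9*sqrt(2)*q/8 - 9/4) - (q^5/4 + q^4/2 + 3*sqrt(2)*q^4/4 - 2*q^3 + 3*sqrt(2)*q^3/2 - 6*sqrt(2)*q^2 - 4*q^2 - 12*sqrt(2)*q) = q^5/4 - 3*sqrt(2)*q^4 - 15*sqrt(2)*q^3/4 + 25*q^3/4 + 33*q^2/4 + 57*sqrt(2)*q^2/8 - 9*q/4 + 105*sqrt(2)*q/8 - 9/4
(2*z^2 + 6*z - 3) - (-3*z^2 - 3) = 5*z^2 + 6*z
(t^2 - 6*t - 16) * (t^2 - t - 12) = t^4 - 7*t^3 - 22*t^2 + 88*t + 192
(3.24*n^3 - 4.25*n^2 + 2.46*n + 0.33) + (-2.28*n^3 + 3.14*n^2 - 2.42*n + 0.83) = 0.96*n^3 - 1.11*n^2 + 0.04*n + 1.16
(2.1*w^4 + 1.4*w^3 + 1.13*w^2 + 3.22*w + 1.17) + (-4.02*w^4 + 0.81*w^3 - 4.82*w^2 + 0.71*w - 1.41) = -1.92*w^4 + 2.21*w^3 - 3.69*w^2 + 3.93*w - 0.24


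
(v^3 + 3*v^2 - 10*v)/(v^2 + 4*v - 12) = v*(v + 5)/(v + 6)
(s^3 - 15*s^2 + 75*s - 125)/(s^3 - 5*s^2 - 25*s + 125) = (s - 5)/(s + 5)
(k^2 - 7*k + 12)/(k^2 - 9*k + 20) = (k - 3)/(k - 5)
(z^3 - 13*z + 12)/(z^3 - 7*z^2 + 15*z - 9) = (z + 4)/(z - 3)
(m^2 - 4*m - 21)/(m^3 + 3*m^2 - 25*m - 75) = (m - 7)/(m^2 - 25)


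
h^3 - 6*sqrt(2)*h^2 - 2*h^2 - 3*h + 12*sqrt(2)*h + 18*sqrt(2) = (h - 3)*(h + 1)*(h - 6*sqrt(2))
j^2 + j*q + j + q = (j + 1)*(j + q)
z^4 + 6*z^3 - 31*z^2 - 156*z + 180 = (z - 5)*(z - 1)*(z + 6)^2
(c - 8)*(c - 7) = c^2 - 15*c + 56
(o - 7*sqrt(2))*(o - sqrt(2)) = o^2 - 8*sqrt(2)*o + 14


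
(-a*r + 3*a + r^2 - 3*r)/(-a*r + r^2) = (r - 3)/r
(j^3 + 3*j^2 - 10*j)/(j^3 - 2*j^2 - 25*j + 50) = j/(j - 5)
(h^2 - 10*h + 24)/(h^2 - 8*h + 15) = (h^2 - 10*h + 24)/(h^2 - 8*h + 15)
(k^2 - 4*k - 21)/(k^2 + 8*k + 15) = (k - 7)/(k + 5)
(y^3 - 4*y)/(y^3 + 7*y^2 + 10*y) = (y - 2)/(y + 5)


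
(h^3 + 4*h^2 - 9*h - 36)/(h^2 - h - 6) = (h^2 + 7*h + 12)/(h + 2)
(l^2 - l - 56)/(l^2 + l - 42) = (l - 8)/(l - 6)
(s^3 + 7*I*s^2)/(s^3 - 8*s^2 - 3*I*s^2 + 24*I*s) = s*(s + 7*I)/(s^2 - 8*s - 3*I*s + 24*I)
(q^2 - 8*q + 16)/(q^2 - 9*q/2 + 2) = 2*(q - 4)/(2*q - 1)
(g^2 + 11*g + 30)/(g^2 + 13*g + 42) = (g + 5)/(g + 7)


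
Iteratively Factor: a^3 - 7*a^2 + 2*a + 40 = (a - 4)*(a^2 - 3*a - 10) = (a - 4)*(a + 2)*(a - 5)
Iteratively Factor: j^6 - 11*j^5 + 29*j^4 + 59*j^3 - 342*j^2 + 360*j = (j - 3)*(j^5 - 8*j^4 + 5*j^3 + 74*j^2 - 120*j) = (j - 5)*(j - 3)*(j^4 - 3*j^3 - 10*j^2 + 24*j) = (j - 5)*(j - 4)*(j - 3)*(j^3 + j^2 - 6*j) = (j - 5)*(j - 4)*(j - 3)*(j - 2)*(j^2 + 3*j) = j*(j - 5)*(j - 4)*(j - 3)*(j - 2)*(j + 3)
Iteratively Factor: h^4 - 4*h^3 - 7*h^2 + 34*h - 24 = (h - 2)*(h^3 - 2*h^2 - 11*h + 12) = (h - 2)*(h + 3)*(h^2 - 5*h + 4) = (h - 2)*(h - 1)*(h + 3)*(h - 4)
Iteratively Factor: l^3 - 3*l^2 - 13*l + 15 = (l - 1)*(l^2 - 2*l - 15) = (l - 1)*(l + 3)*(l - 5)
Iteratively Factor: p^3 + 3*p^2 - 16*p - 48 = (p - 4)*(p^2 + 7*p + 12) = (p - 4)*(p + 4)*(p + 3)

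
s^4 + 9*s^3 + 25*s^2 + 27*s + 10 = (s + 1)^2*(s + 2)*(s + 5)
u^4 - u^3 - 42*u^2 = u^2*(u - 7)*(u + 6)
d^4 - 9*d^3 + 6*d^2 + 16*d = d*(d - 8)*(d - 2)*(d + 1)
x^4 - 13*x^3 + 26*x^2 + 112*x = x*(x - 8)*(x - 7)*(x + 2)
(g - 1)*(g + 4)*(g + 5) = g^3 + 8*g^2 + 11*g - 20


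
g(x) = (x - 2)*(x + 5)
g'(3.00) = 9.00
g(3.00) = 8.00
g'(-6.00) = -9.00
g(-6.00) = 8.00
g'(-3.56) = -4.12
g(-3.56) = -8.01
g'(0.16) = 3.32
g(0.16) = -9.49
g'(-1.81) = -0.62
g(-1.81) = -12.15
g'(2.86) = 8.72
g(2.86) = 6.76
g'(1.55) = 6.10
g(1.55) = -2.95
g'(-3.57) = -4.14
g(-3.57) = -7.97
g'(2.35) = 7.70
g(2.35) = 2.57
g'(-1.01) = 0.98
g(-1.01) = -12.01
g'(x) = 2*x + 3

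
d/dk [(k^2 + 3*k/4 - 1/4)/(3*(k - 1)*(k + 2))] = (k^2 - 14*k - 5)/(12*(k^4 + 2*k^3 - 3*k^2 - 4*k + 4))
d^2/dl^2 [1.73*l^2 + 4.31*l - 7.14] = 3.46000000000000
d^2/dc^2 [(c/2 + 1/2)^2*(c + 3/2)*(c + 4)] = 3*c^2 + 45*c/4 + 9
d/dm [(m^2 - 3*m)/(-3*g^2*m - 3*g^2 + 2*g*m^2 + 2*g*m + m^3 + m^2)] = (-m*(m - 3)*(-3*g^2 + 4*g*m + 2*g + 3*m^2 + 2*m) + (2*m - 3)*(-3*g^2*m - 3*g^2 + 2*g*m^2 + 2*g*m + m^3 + m^2))/(-3*g^2*m - 3*g^2 + 2*g*m^2 + 2*g*m + m^3 + m^2)^2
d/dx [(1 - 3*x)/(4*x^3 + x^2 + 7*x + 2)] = (-12*x^3 - 3*x^2 - 21*x + (3*x - 1)*(12*x^2 + 2*x + 7) - 6)/(4*x^3 + x^2 + 7*x + 2)^2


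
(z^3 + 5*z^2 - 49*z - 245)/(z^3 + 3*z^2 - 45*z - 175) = (z + 7)/(z + 5)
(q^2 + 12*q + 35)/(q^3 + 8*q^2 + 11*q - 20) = (q + 7)/(q^2 + 3*q - 4)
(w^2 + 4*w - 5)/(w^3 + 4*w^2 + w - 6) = (w + 5)/(w^2 + 5*w + 6)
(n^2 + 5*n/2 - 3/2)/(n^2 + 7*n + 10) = (2*n^2 + 5*n - 3)/(2*(n^2 + 7*n + 10))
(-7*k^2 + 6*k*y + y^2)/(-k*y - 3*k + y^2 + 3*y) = (7*k + y)/(y + 3)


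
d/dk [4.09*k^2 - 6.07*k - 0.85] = 8.18*k - 6.07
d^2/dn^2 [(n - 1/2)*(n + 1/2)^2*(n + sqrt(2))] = 12*n^2 + 3*n + 6*sqrt(2)*n - 1/2 + sqrt(2)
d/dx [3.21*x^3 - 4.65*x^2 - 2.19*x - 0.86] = 9.63*x^2 - 9.3*x - 2.19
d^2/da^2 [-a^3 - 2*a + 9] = -6*a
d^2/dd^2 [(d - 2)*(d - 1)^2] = 6*d - 8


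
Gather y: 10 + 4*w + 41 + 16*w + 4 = 20*w + 55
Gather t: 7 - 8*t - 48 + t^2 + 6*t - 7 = t^2 - 2*t - 48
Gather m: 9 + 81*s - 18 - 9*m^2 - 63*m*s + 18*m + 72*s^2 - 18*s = -9*m^2 + m*(18 - 63*s) + 72*s^2 + 63*s - 9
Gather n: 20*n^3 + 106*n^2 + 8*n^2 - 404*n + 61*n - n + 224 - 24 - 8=20*n^3 + 114*n^2 - 344*n + 192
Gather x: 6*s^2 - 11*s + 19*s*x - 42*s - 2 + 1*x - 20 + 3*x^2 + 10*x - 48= 6*s^2 - 53*s + 3*x^2 + x*(19*s + 11) - 70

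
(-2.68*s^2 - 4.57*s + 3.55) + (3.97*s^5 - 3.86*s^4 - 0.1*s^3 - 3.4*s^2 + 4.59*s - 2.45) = 3.97*s^5 - 3.86*s^4 - 0.1*s^3 - 6.08*s^2 + 0.0199999999999996*s + 1.1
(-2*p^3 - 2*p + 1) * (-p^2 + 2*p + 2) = 2*p^5 - 4*p^4 - 2*p^3 - 5*p^2 - 2*p + 2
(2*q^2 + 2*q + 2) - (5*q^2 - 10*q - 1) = -3*q^2 + 12*q + 3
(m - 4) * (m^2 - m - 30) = m^3 - 5*m^2 - 26*m + 120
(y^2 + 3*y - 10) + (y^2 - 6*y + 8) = 2*y^2 - 3*y - 2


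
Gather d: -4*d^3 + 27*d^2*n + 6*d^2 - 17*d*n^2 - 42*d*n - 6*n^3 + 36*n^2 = -4*d^3 + d^2*(27*n + 6) + d*(-17*n^2 - 42*n) - 6*n^3 + 36*n^2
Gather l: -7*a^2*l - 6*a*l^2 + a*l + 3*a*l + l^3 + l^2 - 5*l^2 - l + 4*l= l^3 + l^2*(-6*a - 4) + l*(-7*a^2 + 4*a + 3)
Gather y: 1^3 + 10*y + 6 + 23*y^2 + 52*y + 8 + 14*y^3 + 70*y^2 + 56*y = 14*y^3 + 93*y^2 + 118*y + 15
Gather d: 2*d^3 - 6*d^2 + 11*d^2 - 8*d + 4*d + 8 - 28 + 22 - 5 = 2*d^3 + 5*d^2 - 4*d - 3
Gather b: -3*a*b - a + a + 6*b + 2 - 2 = b*(6 - 3*a)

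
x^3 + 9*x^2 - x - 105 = (x - 3)*(x + 5)*(x + 7)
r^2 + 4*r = r*(r + 4)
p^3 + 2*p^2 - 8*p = p*(p - 2)*(p + 4)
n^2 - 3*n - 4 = (n - 4)*(n + 1)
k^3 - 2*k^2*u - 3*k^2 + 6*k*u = k*(k - 3)*(k - 2*u)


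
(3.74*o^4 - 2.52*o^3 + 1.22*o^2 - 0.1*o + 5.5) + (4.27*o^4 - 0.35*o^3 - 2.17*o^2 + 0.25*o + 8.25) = 8.01*o^4 - 2.87*o^3 - 0.95*o^2 + 0.15*o + 13.75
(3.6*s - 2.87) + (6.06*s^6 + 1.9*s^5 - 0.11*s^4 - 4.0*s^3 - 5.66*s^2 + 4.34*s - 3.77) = 6.06*s^6 + 1.9*s^5 - 0.11*s^4 - 4.0*s^3 - 5.66*s^2 + 7.94*s - 6.64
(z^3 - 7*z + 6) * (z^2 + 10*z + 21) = z^5 + 10*z^4 + 14*z^3 - 64*z^2 - 87*z + 126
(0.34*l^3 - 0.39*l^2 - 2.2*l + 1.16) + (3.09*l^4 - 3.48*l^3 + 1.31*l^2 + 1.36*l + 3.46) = 3.09*l^4 - 3.14*l^3 + 0.92*l^2 - 0.84*l + 4.62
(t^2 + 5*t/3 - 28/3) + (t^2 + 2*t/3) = 2*t^2 + 7*t/3 - 28/3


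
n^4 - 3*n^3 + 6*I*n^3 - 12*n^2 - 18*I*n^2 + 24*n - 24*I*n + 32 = (n - 4)*(n + 1)*(n + 2*I)*(n + 4*I)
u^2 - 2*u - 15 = (u - 5)*(u + 3)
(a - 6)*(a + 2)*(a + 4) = a^3 - 28*a - 48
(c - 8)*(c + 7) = c^2 - c - 56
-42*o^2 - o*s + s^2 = (-7*o + s)*(6*o + s)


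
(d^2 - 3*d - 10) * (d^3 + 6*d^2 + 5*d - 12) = d^5 + 3*d^4 - 23*d^3 - 87*d^2 - 14*d + 120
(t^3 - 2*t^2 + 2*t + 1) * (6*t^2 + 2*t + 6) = 6*t^5 - 10*t^4 + 14*t^3 - 2*t^2 + 14*t + 6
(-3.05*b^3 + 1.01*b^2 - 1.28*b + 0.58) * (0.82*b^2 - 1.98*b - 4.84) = -2.501*b^5 + 6.8672*b^4 + 11.7126*b^3 - 1.8784*b^2 + 5.0468*b - 2.8072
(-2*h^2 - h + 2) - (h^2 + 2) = -3*h^2 - h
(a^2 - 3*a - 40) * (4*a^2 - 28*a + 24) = 4*a^4 - 40*a^3 - 52*a^2 + 1048*a - 960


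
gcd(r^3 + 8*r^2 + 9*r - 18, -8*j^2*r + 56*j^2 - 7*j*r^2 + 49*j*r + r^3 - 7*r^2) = 1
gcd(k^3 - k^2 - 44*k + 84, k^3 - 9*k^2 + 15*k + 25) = 1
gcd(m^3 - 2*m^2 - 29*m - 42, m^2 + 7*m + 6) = 1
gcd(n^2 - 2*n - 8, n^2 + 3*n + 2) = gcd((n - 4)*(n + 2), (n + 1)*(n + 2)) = n + 2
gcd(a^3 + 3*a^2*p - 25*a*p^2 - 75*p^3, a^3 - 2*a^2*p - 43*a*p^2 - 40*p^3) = a + 5*p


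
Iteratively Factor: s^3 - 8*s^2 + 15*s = (s - 5)*(s^2 - 3*s) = s*(s - 5)*(s - 3)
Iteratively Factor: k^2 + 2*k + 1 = (k + 1)*(k + 1)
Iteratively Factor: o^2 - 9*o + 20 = (o - 5)*(o - 4)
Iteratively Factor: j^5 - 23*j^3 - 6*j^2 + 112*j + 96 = (j + 1)*(j^4 - j^3 - 22*j^2 + 16*j + 96) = (j + 1)*(j + 4)*(j^3 - 5*j^2 - 2*j + 24) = (j + 1)*(j + 2)*(j + 4)*(j^2 - 7*j + 12) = (j - 3)*(j + 1)*(j + 2)*(j + 4)*(j - 4)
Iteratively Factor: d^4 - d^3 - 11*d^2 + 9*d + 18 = (d - 3)*(d^3 + 2*d^2 - 5*d - 6) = (d - 3)*(d + 1)*(d^2 + d - 6) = (d - 3)*(d + 1)*(d + 3)*(d - 2)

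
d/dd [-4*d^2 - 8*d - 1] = -8*d - 8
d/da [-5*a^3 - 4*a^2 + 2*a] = -15*a^2 - 8*a + 2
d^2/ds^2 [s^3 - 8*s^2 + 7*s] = 6*s - 16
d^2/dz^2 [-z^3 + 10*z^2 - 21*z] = 20 - 6*z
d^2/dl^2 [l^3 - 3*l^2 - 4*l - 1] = 6*l - 6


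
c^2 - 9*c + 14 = (c - 7)*(c - 2)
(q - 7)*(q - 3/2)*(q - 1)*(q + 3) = q^4 - 13*q^3/2 - 19*q^2/2 + 93*q/2 - 63/2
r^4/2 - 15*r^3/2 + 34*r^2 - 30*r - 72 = (r/2 + 1/2)*(r - 6)^2*(r - 4)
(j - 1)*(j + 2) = j^2 + j - 2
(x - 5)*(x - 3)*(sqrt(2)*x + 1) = sqrt(2)*x^3 - 8*sqrt(2)*x^2 + x^2 - 8*x + 15*sqrt(2)*x + 15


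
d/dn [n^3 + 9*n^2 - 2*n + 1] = 3*n^2 + 18*n - 2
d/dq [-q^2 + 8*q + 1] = 8 - 2*q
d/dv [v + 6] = 1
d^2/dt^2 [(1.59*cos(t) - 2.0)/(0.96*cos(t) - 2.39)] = (1.804896*sin(t)^2 - 4.493439*cos(t) + 1.804896)/(0.884736*cos(t)^3 - 6.607872*cos(t)^2 + 16.450848*cos(t) - 13.651919)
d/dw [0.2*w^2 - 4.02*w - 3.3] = 0.4*w - 4.02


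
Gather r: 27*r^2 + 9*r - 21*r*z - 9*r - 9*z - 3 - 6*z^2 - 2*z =27*r^2 - 21*r*z - 6*z^2 - 11*z - 3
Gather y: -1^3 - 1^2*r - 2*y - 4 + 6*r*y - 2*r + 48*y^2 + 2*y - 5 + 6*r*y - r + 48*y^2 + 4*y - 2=-4*r + 96*y^2 + y*(12*r + 4) - 12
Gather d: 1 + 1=2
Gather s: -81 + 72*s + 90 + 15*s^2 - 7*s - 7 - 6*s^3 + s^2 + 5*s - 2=-6*s^3 + 16*s^2 + 70*s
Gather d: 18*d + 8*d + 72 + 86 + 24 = 26*d + 182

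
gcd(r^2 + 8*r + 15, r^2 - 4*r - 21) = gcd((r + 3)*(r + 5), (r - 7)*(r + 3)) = r + 3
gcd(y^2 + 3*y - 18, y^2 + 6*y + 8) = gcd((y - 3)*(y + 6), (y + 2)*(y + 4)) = 1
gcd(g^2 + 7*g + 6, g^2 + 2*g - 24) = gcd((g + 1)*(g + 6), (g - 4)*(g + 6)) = g + 6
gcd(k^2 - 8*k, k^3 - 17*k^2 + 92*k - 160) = k - 8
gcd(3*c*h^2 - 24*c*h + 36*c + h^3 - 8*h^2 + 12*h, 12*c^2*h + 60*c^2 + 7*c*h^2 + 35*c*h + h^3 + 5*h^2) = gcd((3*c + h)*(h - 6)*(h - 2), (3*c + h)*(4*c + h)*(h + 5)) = 3*c + h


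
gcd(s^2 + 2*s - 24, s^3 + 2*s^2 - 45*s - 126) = s + 6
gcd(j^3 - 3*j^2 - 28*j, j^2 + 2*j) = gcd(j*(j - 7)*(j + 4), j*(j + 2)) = j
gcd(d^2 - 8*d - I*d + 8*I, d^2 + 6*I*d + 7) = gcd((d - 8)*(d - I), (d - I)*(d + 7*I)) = d - I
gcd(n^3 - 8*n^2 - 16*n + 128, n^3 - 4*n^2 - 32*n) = n^2 - 4*n - 32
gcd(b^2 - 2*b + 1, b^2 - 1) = b - 1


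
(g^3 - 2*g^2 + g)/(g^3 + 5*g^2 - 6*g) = (g - 1)/(g + 6)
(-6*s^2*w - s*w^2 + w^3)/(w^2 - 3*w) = (-6*s^2 - s*w + w^2)/(w - 3)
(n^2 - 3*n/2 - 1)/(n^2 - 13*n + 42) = (n^2 - 3*n/2 - 1)/(n^2 - 13*n + 42)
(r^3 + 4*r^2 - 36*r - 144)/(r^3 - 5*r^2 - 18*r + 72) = (r + 6)/(r - 3)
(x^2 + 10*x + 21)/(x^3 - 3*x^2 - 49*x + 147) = (x + 3)/(x^2 - 10*x + 21)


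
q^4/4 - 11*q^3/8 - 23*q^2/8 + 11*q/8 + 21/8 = (q/4 + 1/4)*(q - 7)*(q - 1)*(q + 3/2)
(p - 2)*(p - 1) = p^2 - 3*p + 2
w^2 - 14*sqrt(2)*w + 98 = (w - 7*sqrt(2))^2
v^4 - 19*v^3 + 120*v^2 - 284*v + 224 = (v - 8)*(v - 7)*(v - 2)^2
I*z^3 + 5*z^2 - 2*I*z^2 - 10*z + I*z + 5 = (z - 1)*(z - 5*I)*(I*z - I)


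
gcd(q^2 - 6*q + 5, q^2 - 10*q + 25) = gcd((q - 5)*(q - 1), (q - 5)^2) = q - 5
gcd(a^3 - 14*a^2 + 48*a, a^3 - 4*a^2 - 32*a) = a^2 - 8*a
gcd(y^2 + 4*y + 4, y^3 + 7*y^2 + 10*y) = y + 2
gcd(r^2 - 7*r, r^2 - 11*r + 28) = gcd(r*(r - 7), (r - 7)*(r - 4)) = r - 7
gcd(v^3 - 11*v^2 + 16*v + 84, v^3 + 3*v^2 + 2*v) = v + 2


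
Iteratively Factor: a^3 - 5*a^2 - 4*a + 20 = (a + 2)*(a^2 - 7*a + 10) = (a - 5)*(a + 2)*(a - 2)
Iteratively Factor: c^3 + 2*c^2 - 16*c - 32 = (c + 4)*(c^2 - 2*c - 8) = (c + 2)*(c + 4)*(c - 4)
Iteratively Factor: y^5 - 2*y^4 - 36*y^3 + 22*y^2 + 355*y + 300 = (y + 4)*(y^4 - 6*y^3 - 12*y^2 + 70*y + 75) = (y + 3)*(y + 4)*(y^3 - 9*y^2 + 15*y + 25) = (y + 1)*(y + 3)*(y + 4)*(y^2 - 10*y + 25) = (y - 5)*(y + 1)*(y + 3)*(y + 4)*(y - 5)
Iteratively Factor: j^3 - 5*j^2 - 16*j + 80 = (j + 4)*(j^2 - 9*j + 20) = (j - 4)*(j + 4)*(j - 5)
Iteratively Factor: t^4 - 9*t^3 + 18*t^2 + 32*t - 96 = (t + 2)*(t^3 - 11*t^2 + 40*t - 48) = (t - 3)*(t + 2)*(t^2 - 8*t + 16) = (t - 4)*(t - 3)*(t + 2)*(t - 4)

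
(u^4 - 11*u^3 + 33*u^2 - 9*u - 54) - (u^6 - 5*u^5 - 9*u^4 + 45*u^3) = -u^6 + 5*u^5 + 10*u^4 - 56*u^3 + 33*u^2 - 9*u - 54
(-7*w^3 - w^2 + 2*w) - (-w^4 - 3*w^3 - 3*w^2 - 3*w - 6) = w^4 - 4*w^3 + 2*w^2 + 5*w + 6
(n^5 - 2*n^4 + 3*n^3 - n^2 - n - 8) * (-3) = -3*n^5 + 6*n^4 - 9*n^3 + 3*n^2 + 3*n + 24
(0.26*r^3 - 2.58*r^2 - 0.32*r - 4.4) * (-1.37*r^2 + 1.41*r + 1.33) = -0.3562*r^5 + 3.9012*r^4 - 2.8536*r^3 + 2.1454*r^2 - 6.6296*r - 5.852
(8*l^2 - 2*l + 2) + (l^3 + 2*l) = l^3 + 8*l^2 + 2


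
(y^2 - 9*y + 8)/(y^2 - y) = (y - 8)/y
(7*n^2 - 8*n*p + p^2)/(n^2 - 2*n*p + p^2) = (-7*n + p)/(-n + p)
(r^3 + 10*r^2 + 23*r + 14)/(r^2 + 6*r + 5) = (r^2 + 9*r + 14)/(r + 5)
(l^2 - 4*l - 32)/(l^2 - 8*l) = (l + 4)/l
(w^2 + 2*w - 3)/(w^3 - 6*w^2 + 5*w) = (w + 3)/(w*(w - 5))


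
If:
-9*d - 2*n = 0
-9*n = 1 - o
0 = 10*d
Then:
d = 0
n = 0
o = 1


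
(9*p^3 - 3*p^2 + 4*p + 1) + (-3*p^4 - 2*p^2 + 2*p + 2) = -3*p^4 + 9*p^3 - 5*p^2 + 6*p + 3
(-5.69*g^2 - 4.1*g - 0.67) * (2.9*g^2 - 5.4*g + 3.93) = -16.501*g^4 + 18.836*g^3 - 2.1647*g^2 - 12.495*g - 2.6331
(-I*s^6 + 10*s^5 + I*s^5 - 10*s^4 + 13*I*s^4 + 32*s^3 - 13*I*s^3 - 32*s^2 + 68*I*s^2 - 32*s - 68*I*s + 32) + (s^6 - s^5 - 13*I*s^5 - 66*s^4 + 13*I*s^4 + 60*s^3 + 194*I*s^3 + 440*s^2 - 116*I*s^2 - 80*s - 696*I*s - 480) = s^6 - I*s^6 + 9*s^5 - 12*I*s^5 - 76*s^4 + 26*I*s^4 + 92*s^3 + 181*I*s^3 + 408*s^2 - 48*I*s^2 - 112*s - 764*I*s - 448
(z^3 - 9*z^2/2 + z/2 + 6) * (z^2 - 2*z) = z^5 - 13*z^4/2 + 19*z^3/2 + 5*z^2 - 12*z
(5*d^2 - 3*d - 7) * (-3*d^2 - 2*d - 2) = -15*d^4 - d^3 + 17*d^2 + 20*d + 14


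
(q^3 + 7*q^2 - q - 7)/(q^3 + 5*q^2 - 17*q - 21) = (q - 1)/(q - 3)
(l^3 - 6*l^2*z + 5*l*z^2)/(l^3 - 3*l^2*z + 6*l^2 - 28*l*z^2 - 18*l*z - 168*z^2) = l*(-l^2 + 6*l*z - 5*z^2)/(-l^3 + 3*l^2*z - 6*l^2 + 28*l*z^2 + 18*l*z + 168*z^2)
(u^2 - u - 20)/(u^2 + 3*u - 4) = (u - 5)/(u - 1)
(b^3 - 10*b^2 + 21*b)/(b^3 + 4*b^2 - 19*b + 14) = b*(b^2 - 10*b + 21)/(b^3 + 4*b^2 - 19*b + 14)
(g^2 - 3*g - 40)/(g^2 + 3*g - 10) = (g - 8)/(g - 2)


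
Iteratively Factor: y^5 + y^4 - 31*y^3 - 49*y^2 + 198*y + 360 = (y + 2)*(y^4 - y^3 - 29*y^2 + 9*y + 180) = (y + 2)*(y + 4)*(y^3 - 5*y^2 - 9*y + 45) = (y + 2)*(y + 3)*(y + 4)*(y^2 - 8*y + 15) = (y - 3)*(y + 2)*(y + 3)*(y + 4)*(y - 5)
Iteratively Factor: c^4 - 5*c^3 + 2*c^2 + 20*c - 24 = (c - 3)*(c^3 - 2*c^2 - 4*c + 8) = (c - 3)*(c - 2)*(c^2 - 4) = (c - 3)*(c - 2)*(c + 2)*(c - 2)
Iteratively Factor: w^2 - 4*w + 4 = (w - 2)*(w - 2)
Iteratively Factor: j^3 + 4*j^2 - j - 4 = (j - 1)*(j^2 + 5*j + 4) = (j - 1)*(j + 1)*(j + 4)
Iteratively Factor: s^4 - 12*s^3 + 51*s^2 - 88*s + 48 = (s - 1)*(s^3 - 11*s^2 + 40*s - 48) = (s - 4)*(s - 1)*(s^2 - 7*s + 12) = (s - 4)^2*(s - 1)*(s - 3)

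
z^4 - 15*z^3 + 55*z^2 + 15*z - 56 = (z - 8)*(z - 7)*(z - 1)*(z + 1)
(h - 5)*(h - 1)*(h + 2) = h^3 - 4*h^2 - 7*h + 10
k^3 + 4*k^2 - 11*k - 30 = (k - 3)*(k + 2)*(k + 5)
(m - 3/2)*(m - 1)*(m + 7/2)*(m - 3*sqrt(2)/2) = m^4 - 3*sqrt(2)*m^3/2 + m^3 - 29*m^2/4 - 3*sqrt(2)*m^2/2 + 21*m/4 + 87*sqrt(2)*m/8 - 63*sqrt(2)/8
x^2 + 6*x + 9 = (x + 3)^2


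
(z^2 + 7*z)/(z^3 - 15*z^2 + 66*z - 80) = z*(z + 7)/(z^3 - 15*z^2 + 66*z - 80)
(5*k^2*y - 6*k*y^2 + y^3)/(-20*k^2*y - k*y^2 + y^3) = (-k + y)/(4*k + y)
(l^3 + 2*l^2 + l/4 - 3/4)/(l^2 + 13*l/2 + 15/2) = (2*l^2 + l - 1)/(2*(l + 5))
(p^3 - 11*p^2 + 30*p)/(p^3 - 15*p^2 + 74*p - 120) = p/(p - 4)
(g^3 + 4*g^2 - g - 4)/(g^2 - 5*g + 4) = (g^2 + 5*g + 4)/(g - 4)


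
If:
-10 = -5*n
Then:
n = 2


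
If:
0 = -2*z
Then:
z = 0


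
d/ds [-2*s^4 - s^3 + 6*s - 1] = -8*s^3 - 3*s^2 + 6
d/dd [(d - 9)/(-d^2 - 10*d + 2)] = (-d^2 - 10*d + 2*(d - 9)*(d + 5) + 2)/(d^2 + 10*d - 2)^2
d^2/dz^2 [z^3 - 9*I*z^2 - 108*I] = 6*z - 18*I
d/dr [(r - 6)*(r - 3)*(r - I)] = 3*r^2 - 2*r*(9 + I) + 18 + 9*I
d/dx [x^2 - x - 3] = 2*x - 1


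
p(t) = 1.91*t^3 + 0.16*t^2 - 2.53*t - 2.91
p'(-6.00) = 201.83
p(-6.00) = -394.53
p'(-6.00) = 201.83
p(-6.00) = -394.53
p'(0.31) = -1.88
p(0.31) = -3.62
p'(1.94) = 19.66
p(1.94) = 6.73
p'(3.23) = 58.28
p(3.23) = 54.95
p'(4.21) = 100.38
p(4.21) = 131.80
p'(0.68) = 0.34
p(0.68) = -3.96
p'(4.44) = 111.85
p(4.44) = 156.19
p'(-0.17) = -2.42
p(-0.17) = -2.48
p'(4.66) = 123.39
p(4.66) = 182.06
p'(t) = 5.73*t^2 + 0.32*t - 2.53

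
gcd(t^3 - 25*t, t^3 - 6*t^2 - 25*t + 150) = t^2 - 25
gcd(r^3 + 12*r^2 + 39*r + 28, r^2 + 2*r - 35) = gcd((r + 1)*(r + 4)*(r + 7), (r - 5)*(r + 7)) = r + 7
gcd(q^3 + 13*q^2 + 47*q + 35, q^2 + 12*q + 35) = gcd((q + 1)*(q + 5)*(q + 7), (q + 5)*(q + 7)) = q^2 + 12*q + 35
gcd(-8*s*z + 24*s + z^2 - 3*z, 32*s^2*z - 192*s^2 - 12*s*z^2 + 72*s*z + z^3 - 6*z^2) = -8*s + z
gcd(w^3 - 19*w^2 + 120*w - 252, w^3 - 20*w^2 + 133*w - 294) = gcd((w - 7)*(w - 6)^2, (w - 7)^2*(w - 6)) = w^2 - 13*w + 42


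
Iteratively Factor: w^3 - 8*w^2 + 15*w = (w - 5)*(w^2 - 3*w) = w*(w - 5)*(w - 3)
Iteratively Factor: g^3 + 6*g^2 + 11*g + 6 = (g + 1)*(g^2 + 5*g + 6) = (g + 1)*(g + 3)*(g + 2)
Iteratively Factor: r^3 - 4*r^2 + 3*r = (r)*(r^2 - 4*r + 3) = r*(r - 1)*(r - 3)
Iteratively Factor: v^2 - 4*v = (v - 4)*(v)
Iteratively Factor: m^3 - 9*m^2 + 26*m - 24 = (m - 2)*(m^2 - 7*m + 12) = (m - 3)*(m - 2)*(m - 4)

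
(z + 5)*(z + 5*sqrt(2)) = z^2 + 5*z + 5*sqrt(2)*z + 25*sqrt(2)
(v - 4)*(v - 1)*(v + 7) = v^3 + 2*v^2 - 31*v + 28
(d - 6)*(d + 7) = d^2 + d - 42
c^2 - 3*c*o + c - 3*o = (c + 1)*(c - 3*o)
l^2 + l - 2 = (l - 1)*(l + 2)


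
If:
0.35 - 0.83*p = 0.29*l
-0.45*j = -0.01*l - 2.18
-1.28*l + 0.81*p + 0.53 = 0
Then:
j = 4.86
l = 0.56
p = 0.23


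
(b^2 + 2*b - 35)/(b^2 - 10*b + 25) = (b + 7)/(b - 5)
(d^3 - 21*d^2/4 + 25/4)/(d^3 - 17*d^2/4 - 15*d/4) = (4*d^2 - d - 5)/(d*(4*d + 3))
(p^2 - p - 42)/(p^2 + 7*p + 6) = (p - 7)/(p + 1)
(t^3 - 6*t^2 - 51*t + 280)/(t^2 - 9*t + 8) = (t^2 + 2*t - 35)/(t - 1)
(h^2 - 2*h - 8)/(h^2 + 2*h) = (h - 4)/h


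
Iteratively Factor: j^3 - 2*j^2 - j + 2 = (j + 1)*(j^2 - 3*j + 2) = (j - 2)*(j + 1)*(j - 1)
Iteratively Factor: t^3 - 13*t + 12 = (t - 1)*(t^2 + t - 12) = (t - 1)*(t + 4)*(t - 3)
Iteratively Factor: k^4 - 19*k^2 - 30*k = (k)*(k^3 - 19*k - 30) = k*(k - 5)*(k^2 + 5*k + 6) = k*(k - 5)*(k + 2)*(k + 3)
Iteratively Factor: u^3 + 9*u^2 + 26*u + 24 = (u + 3)*(u^2 + 6*u + 8) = (u + 2)*(u + 3)*(u + 4)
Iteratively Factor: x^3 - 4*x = (x)*(x^2 - 4) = x*(x + 2)*(x - 2)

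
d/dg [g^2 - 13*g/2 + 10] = 2*g - 13/2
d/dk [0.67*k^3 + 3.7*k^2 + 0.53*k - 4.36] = 2.01*k^2 + 7.4*k + 0.53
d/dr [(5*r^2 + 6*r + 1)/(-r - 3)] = (-5*r^2 - 30*r - 17)/(r^2 + 6*r + 9)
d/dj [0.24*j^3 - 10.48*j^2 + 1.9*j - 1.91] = 0.72*j^2 - 20.96*j + 1.9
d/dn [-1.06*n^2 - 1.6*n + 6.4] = -2.12*n - 1.6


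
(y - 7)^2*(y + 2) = y^3 - 12*y^2 + 21*y + 98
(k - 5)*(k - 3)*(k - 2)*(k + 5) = k^4 - 5*k^3 - 19*k^2 + 125*k - 150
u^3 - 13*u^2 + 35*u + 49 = (u - 7)^2*(u + 1)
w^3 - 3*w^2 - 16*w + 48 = (w - 4)*(w - 3)*(w + 4)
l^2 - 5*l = l*(l - 5)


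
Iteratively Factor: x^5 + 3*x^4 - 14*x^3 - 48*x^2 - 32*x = (x + 4)*(x^4 - x^3 - 10*x^2 - 8*x) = (x - 4)*(x + 4)*(x^3 + 3*x^2 + 2*x) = x*(x - 4)*(x + 4)*(x^2 + 3*x + 2) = x*(x - 4)*(x + 1)*(x + 4)*(x + 2)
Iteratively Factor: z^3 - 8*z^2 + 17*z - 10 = (z - 5)*(z^2 - 3*z + 2) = (z - 5)*(z - 1)*(z - 2)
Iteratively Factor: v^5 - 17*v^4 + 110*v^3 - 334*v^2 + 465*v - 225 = (v - 3)*(v^4 - 14*v^3 + 68*v^2 - 130*v + 75) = (v - 5)*(v - 3)*(v^3 - 9*v^2 + 23*v - 15) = (v - 5)^2*(v - 3)*(v^2 - 4*v + 3) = (v - 5)^2*(v - 3)*(v - 1)*(v - 3)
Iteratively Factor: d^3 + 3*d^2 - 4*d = (d)*(d^2 + 3*d - 4) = d*(d - 1)*(d + 4)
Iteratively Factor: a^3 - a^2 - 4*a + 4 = (a - 2)*(a^2 + a - 2) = (a - 2)*(a - 1)*(a + 2)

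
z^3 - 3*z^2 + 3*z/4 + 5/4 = (z - 5/2)*(z - 1)*(z + 1/2)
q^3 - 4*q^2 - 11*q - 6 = (q - 6)*(q + 1)^2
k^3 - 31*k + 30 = (k - 5)*(k - 1)*(k + 6)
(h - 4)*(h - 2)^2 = h^3 - 8*h^2 + 20*h - 16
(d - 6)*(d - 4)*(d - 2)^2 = d^4 - 14*d^3 + 68*d^2 - 136*d + 96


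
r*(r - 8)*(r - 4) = r^3 - 12*r^2 + 32*r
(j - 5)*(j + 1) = j^2 - 4*j - 5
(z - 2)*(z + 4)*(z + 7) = z^3 + 9*z^2 + 6*z - 56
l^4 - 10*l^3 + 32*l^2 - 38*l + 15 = (l - 5)*(l - 3)*(l - 1)^2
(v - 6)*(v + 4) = v^2 - 2*v - 24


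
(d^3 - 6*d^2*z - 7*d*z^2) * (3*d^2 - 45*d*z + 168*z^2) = 3*d^5 - 63*d^4*z + 417*d^3*z^2 - 693*d^2*z^3 - 1176*d*z^4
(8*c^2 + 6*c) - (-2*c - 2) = 8*c^2 + 8*c + 2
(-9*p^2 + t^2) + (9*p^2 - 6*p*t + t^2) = -6*p*t + 2*t^2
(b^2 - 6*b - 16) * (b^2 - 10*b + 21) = b^4 - 16*b^3 + 65*b^2 + 34*b - 336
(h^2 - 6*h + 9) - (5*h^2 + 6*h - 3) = -4*h^2 - 12*h + 12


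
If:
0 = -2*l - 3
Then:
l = -3/2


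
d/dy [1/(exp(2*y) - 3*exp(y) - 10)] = (3 - 2*exp(y))*exp(y)/(-exp(2*y) + 3*exp(y) + 10)^2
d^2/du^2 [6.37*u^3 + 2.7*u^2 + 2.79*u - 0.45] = 38.22*u + 5.4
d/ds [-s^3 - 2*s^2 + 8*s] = -3*s^2 - 4*s + 8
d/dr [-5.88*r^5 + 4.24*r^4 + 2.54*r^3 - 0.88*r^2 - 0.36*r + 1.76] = -29.4*r^4 + 16.96*r^3 + 7.62*r^2 - 1.76*r - 0.36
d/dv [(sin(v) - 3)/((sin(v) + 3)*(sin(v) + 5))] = (6*sin(v) + cos(v)^2 + 38)*cos(v)/((sin(v) + 3)^2*(sin(v) + 5)^2)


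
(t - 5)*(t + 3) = t^2 - 2*t - 15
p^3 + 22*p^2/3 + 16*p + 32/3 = (p + 4/3)*(p + 2)*(p + 4)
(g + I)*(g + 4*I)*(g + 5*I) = g^3 + 10*I*g^2 - 29*g - 20*I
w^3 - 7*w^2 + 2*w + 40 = (w - 5)*(w - 4)*(w + 2)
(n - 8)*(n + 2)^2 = n^3 - 4*n^2 - 28*n - 32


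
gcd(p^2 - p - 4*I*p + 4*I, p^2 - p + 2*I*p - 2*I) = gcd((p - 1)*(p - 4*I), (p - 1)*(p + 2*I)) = p - 1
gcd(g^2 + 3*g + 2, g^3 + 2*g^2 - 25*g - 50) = g + 2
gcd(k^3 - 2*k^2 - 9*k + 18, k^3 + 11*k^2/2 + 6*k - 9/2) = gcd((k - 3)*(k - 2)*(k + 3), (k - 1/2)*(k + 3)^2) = k + 3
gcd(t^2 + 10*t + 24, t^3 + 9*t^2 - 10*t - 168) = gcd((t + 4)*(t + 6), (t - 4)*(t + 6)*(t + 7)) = t + 6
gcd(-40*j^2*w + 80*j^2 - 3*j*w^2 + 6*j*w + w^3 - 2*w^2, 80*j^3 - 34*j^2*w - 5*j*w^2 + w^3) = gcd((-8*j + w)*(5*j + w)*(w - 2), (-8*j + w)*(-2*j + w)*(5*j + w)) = -40*j^2 - 3*j*w + w^2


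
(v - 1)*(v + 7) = v^2 + 6*v - 7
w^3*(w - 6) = w^4 - 6*w^3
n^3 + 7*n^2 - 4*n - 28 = (n - 2)*(n + 2)*(n + 7)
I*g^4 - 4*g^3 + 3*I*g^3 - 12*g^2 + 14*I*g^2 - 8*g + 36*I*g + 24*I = (g + 2)*(g - 2*I)*(g + 6*I)*(I*g + I)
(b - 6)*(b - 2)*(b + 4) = b^3 - 4*b^2 - 20*b + 48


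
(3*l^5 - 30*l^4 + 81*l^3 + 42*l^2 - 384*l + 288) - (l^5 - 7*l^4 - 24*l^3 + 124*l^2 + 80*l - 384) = 2*l^5 - 23*l^4 + 105*l^3 - 82*l^2 - 464*l + 672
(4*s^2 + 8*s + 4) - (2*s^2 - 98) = 2*s^2 + 8*s + 102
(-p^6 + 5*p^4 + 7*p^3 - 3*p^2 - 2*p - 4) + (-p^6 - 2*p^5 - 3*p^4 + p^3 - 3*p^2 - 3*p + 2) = -2*p^6 - 2*p^5 + 2*p^4 + 8*p^3 - 6*p^2 - 5*p - 2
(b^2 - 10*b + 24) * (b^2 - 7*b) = b^4 - 17*b^3 + 94*b^2 - 168*b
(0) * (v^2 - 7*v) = 0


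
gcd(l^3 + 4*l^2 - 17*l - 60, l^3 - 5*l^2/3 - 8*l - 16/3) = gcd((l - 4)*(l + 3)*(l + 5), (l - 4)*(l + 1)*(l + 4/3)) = l - 4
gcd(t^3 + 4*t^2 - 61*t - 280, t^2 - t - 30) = t + 5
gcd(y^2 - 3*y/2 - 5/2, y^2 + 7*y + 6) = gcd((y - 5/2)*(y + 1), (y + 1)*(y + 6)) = y + 1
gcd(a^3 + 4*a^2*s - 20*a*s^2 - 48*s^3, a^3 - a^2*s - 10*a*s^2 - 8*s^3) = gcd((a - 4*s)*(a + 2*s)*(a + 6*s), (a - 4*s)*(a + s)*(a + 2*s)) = -a^2 + 2*a*s + 8*s^2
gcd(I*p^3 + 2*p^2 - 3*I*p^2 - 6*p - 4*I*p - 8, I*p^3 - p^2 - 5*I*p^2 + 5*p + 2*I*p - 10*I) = 1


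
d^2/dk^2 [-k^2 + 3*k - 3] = -2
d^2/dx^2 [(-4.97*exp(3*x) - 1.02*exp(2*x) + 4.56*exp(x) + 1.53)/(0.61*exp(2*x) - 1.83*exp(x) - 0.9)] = (-1.849337*exp(6*x) + 16.644033*exp(5*x) - 60.560922*exp(4*x) - 88.329708*exp(3*x) - 31.374297*exp(2*x) - 2.331423*exp(x) + 1.17369)*exp(x)/(0.226981*exp(6*x) - 2.042829*exp(5*x) + 5.123817*exp(4*x) - 0.100467*exp(3*x) - 7.55973*exp(2*x) - 4.4469*exp(x) - 0.729)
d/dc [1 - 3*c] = -3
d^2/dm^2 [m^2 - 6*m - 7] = 2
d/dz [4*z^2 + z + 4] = 8*z + 1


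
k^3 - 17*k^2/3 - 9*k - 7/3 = (k - 7)*(k + 1/3)*(k + 1)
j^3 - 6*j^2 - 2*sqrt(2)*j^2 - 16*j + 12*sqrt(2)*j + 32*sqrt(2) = (j - 8)*(j + 2)*(j - 2*sqrt(2))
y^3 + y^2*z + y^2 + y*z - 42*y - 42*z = (y - 6)*(y + 7)*(y + z)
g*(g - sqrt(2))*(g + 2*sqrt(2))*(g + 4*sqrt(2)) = g^4 + 5*sqrt(2)*g^3 + 4*g^2 - 16*sqrt(2)*g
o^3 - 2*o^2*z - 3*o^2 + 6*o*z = o*(o - 3)*(o - 2*z)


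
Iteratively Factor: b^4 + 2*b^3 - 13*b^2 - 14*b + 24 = (b + 4)*(b^3 - 2*b^2 - 5*b + 6) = (b - 1)*(b + 4)*(b^2 - b - 6) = (b - 1)*(b + 2)*(b + 4)*(b - 3)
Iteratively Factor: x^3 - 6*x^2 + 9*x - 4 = (x - 4)*(x^2 - 2*x + 1) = (x - 4)*(x - 1)*(x - 1)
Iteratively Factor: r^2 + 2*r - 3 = (r - 1)*(r + 3)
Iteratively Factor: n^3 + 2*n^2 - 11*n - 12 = (n + 4)*(n^2 - 2*n - 3) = (n - 3)*(n + 4)*(n + 1)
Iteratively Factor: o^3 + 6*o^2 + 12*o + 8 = (o + 2)*(o^2 + 4*o + 4) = (o + 2)^2*(o + 2)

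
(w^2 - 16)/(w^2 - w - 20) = (w - 4)/(w - 5)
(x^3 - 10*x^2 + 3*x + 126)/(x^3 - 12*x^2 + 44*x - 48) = (x^2 - 4*x - 21)/(x^2 - 6*x + 8)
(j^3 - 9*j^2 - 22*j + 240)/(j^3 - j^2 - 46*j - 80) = (j - 6)/(j + 2)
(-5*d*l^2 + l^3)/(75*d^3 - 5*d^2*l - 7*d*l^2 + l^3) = -l^2/(15*d^2 + 2*d*l - l^2)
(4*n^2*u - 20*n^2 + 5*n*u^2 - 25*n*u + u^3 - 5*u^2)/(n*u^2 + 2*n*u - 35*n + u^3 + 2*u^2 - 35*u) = (4*n + u)/(u + 7)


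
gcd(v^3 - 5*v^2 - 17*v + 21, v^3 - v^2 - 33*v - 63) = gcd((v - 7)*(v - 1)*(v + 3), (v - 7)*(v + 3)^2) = v^2 - 4*v - 21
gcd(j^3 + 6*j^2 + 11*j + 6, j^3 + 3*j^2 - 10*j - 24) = j + 2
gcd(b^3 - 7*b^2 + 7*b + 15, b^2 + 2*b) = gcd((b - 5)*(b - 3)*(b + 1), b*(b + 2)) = 1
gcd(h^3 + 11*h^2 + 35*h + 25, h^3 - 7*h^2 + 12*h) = 1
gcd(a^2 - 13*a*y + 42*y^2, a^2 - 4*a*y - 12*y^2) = -a + 6*y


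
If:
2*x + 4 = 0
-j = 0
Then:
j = 0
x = -2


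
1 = 1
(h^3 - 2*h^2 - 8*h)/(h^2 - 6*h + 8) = h*(h + 2)/(h - 2)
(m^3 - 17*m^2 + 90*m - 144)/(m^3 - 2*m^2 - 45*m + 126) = (m - 8)/(m + 7)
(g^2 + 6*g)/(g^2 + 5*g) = (g + 6)/(g + 5)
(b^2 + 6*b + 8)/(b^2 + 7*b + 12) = (b + 2)/(b + 3)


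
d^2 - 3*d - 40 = (d - 8)*(d + 5)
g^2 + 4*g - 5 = (g - 1)*(g + 5)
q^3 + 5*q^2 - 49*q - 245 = (q - 7)*(q + 5)*(q + 7)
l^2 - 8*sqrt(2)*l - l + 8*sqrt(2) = (l - 1)*(l - 8*sqrt(2))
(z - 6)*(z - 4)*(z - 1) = z^3 - 11*z^2 + 34*z - 24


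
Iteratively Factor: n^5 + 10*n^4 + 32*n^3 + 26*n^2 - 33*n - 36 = (n + 3)*(n^4 + 7*n^3 + 11*n^2 - 7*n - 12) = (n - 1)*(n + 3)*(n^3 + 8*n^2 + 19*n + 12) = (n - 1)*(n + 3)*(n + 4)*(n^2 + 4*n + 3) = (n - 1)*(n + 1)*(n + 3)*(n + 4)*(n + 3)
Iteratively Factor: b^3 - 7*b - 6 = (b - 3)*(b^2 + 3*b + 2) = (b - 3)*(b + 2)*(b + 1)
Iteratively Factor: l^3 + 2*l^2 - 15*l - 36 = (l - 4)*(l^2 + 6*l + 9) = (l - 4)*(l + 3)*(l + 3)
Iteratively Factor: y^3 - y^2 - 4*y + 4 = (y + 2)*(y^2 - 3*y + 2) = (y - 1)*(y + 2)*(y - 2)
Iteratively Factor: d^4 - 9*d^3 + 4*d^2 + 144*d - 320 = (d - 5)*(d^3 - 4*d^2 - 16*d + 64) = (d - 5)*(d - 4)*(d^2 - 16) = (d - 5)*(d - 4)*(d + 4)*(d - 4)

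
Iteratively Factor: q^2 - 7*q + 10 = (q - 2)*(q - 5)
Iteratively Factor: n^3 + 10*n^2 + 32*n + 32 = (n + 2)*(n^2 + 8*n + 16) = (n + 2)*(n + 4)*(n + 4)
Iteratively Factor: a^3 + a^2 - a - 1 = (a - 1)*(a^2 + 2*a + 1) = (a - 1)*(a + 1)*(a + 1)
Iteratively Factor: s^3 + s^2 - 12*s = (s)*(s^2 + s - 12) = s*(s + 4)*(s - 3)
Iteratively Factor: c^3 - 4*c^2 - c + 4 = (c + 1)*(c^2 - 5*c + 4) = (c - 4)*(c + 1)*(c - 1)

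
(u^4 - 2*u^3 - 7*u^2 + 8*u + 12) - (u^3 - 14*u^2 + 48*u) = u^4 - 3*u^3 + 7*u^2 - 40*u + 12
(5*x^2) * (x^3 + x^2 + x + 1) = 5*x^5 + 5*x^4 + 5*x^3 + 5*x^2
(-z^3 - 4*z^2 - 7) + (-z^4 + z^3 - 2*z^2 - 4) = -z^4 - 6*z^2 - 11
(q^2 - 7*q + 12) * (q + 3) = q^3 - 4*q^2 - 9*q + 36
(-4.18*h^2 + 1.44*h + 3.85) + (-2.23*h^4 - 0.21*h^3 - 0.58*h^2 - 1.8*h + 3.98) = -2.23*h^4 - 0.21*h^3 - 4.76*h^2 - 0.36*h + 7.83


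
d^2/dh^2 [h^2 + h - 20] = 2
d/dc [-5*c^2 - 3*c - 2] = -10*c - 3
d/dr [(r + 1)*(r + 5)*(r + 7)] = 3*r^2 + 26*r + 47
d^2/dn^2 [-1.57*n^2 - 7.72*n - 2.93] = -3.14000000000000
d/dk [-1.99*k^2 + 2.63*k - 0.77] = 2.63 - 3.98*k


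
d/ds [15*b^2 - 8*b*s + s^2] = -8*b + 2*s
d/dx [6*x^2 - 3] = 12*x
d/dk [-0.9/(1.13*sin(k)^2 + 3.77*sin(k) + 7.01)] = (2.034*sin(k) + 3.393)*cos(k)/(1.13*sin(k)^2 + 3.77*sin(k) + 7.01)^2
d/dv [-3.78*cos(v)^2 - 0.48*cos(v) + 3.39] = (7.56*cos(v) + 0.48)*sin(v)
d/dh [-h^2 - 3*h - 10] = -2*h - 3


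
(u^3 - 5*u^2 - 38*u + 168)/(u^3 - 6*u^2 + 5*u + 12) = (u^2 - u - 42)/(u^2 - 2*u - 3)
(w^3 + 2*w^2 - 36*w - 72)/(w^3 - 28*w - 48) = (w + 6)/(w + 4)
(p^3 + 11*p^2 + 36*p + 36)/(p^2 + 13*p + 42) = (p^2 + 5*p + 6)/(p + 7)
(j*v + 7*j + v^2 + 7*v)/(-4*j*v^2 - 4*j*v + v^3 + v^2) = (j*v + 7*j + v^2 + 7*v)/(v*(-4*j*v - 4*j + v^2 + v))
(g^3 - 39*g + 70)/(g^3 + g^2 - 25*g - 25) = (g^2 + 5*g - 14)/(g^2 + 6*g + 5)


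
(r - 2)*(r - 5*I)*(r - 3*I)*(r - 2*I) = r^4 - 2*r^3 - 10*I*r^3 - 31*r^2 + 20*I*r^2 + 62*r + 30*I*r - 60*I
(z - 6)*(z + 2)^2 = z^3 - 2*z^2 - 20*z - 24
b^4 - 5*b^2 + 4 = (b - 2)*(b - 1)*(b + 1)*(b + 2)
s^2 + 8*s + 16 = (s + 4)^2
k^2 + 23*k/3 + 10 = (k + 5/3)*(k + 6)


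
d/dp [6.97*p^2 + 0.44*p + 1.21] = 13.94*p + 0.44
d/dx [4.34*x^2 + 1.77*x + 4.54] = 8.68*x + 1.77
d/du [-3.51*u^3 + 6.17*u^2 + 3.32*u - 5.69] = -10.53*u^2 + 12.34*u + 3.32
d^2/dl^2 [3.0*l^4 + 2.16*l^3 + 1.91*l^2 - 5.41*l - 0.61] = 36.0*l^2 + 12.96*l + 3.82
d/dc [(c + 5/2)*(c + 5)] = 2*c + 15/2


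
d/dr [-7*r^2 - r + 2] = -14*r - 1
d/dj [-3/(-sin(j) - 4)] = -3*cos(j)/(sin(j) + 4)^2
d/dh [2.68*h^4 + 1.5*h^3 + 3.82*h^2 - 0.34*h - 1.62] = 10.72*h^3 + 4.5*h^2 + 7.64*h - 0.34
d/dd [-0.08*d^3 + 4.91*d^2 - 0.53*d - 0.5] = -0.24*d^2 + 9.82*d - 0.53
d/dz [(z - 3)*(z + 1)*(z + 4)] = 3*z^2 + 4*z - 11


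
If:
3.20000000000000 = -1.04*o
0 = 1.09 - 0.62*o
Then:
No Solution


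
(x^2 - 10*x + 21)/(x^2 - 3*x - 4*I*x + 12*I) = (x - 7)/(x - 4*I)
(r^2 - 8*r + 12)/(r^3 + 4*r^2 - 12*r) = (r - 6)/(r*(r + 6))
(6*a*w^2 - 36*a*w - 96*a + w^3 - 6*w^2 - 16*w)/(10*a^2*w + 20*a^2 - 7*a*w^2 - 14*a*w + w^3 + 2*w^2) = (6*a*w - 48*a + w^2 - 8*w)/(10*a^2 - 7*a*w + w^2)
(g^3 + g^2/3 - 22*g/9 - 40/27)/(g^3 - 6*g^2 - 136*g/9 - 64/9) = (g - 5/3)/(g - 8)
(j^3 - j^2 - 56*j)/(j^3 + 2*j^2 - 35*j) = (j - 8)/(j - 5)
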